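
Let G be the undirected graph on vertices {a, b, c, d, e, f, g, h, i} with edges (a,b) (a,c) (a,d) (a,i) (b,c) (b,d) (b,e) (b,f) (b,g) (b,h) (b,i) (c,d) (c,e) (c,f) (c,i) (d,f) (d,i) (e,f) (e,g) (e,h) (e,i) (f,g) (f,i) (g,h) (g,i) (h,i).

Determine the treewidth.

4

A width-4 tree decomposition is:
Bags: B1 = {b, e, f, g, i}  B2 = {b, c, e, f, i}  B3 = {b, c, d, f, i}  B4 = {a, b, c, d, i}  B5 = {b, e, g, h, i}
Tree: B1–B2, B2–B3, B3–B4, B1–B5
Every bag has size at most 5, so the width is 5 − 1 = 4 and tw(G) ≤ 4. On the other hand G contains the 5-clique {a, b, c, d, i}. A clique must lie in a single bag of any decomposition, so no decomposition can have width below 4. Hence tw(G) = 4 exactly.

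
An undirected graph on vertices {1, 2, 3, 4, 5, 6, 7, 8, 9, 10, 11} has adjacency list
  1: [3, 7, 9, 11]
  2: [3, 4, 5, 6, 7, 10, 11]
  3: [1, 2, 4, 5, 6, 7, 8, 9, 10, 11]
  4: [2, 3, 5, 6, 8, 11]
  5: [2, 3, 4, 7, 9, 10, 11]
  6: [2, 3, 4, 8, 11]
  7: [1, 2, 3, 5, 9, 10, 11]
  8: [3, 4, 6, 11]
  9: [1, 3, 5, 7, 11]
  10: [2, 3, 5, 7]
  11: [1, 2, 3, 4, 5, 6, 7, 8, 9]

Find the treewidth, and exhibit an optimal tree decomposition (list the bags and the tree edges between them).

Treewidth 4.
Bags: B1 = {2, 3, 5, 7, 11}  B2 = {3, 5, 7, 9, 11}  B3 = {2, 3, 4, 5, 11}  B4 = {1, 3, 7, 9, 11}  B5 = {2, 3, 4, 6, 11}  B6 = {3, 4, 6, 8, 11}  B7 = {2, 3, 5, 7, 10}
Tree: B1–B2, B1–B3, B2–B4, B3–B5, B5–B6, B1–B7

Every bag has size at most 5, so the width is 5 − 1 = 4 and tw(G) ≤ 4. For the lower bound, the 5 vertices {2, 3, 5, 7, 10} are pairwise adjacent, and any tree decomposition puts a clique entirely inside one bag — forcing width ≥ 4. Hence tw(G) = 4 exactly.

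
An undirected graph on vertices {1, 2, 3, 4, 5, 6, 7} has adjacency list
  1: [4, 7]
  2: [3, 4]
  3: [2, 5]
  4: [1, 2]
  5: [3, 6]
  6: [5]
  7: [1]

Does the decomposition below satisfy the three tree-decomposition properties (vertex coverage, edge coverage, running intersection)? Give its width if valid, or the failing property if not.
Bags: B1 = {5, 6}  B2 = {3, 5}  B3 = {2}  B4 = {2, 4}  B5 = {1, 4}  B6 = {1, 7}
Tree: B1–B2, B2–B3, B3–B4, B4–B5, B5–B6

No — edge (3,2) lies in no bag.

A tree decomposition must satisfy three properties: every vertex lies in some bag; for every edge, both endpoints lie together in some bag; and for every vertex, the bags containing it form a connected subtree. Here edge (3,2) lies in no bag, so the decomposition is invalid.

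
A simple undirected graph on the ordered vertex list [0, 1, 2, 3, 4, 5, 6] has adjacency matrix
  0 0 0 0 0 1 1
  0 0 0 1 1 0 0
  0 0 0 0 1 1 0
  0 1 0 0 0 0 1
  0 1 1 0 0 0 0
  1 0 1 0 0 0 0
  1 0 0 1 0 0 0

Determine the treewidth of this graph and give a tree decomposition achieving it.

The largest bag has 3 vertices, giving width 2; this decomposition certifies tw(G) ≤ 2. Since 6–3–1–4–2–5–0–6 is a cycle in G, G is not acyclic. Forests are exactly the graphs of treewidth ≤ 1, so tw(G) ≥ 2. The upper and lower bounds meet at 2, so that is the treewidth.

Treewidth 2.
One such decomposition:
Bags: B1 = {1, 3, 6}  B2 = {1, 4, 6}  B3 = {2, 4, 6}  B4 = {2, 5, 6}  B5 = {0, 5, 6}
Tree: B1–B2, B2–B3, B3–B4, B4–B5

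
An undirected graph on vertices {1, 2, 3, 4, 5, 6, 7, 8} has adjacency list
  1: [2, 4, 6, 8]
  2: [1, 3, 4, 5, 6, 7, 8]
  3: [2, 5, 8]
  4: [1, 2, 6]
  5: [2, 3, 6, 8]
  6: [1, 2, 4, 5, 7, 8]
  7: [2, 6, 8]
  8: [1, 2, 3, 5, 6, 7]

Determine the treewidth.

A width-3 tree decomposition is:
Bags: B1 = {2, 5, 6, 8}  B2 = {1, 2, 6, 8}  B3 = {2, 6, 7, 8}  B4 = {2, 3, 5, 8}  B5 = {1, 2, 4, 6}
Tree: B1–B2, B1–B3, B1–B4, B2–B5
Each bag holds 4 vertices, so the decomposition has width 3, which upper-bounds the treewidth. On the other hand G contains the 4-clique {2, 3, 5, 8}. A clique must lie in a single bag of any decomposition, so no decomposition can have width below 3. Hence tw(G) = 3 exactly.

3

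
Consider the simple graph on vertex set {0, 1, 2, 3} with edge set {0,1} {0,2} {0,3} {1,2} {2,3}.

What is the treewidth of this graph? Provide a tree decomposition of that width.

Each bag holds 3 vertices, so the decomposition has width 2, which upper-bounds the treewidth. For the lower bound, the 3 vertices {0, 1, 2} are pairwise adjacent, and any tree decomposition puts a clique entirely inside one bag — forcing width ≥ 2. Therefore the treewidth is 2.

Treewidth 2.
One such decomposition:
Bags: B1 = {0, 1, 2}  B2 = {0, 2, 3}
Tree: B1–B2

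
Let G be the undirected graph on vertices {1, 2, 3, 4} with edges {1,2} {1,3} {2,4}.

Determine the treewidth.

A width-1 tree decomposition is:
Bags: B1 = {2, 4}  B2 = {1, 2}  B3 = {1, 3}
Tree: B1–B2, B2–B3
Every bag has size at most 2, so the width is 2 − 1 = 1 and tw(G) ≤ 1. Any graph with an edge has treewidth ≥ 1, and G has the edge 4–2. Therefore the treewidth is 1.

1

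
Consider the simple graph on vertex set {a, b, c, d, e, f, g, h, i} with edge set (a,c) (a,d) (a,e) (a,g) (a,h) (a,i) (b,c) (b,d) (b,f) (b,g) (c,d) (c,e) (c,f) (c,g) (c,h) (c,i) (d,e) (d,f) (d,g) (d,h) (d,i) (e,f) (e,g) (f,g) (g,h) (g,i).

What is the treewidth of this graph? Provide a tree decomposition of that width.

The largest bag has 5 vertices, giving width 4; this decomposition certifies tw(G) ≤ 4. On the other hand G contains the 5-clique {a, c, d, e, g}. A clique must lie in a single bag of any decomposition, so no decomposition can have width below 4. The upper and lower bounds meet at 4, so that is the treewidth.

Treewidth 4.
One such decomposition:
Bags: B1 = {c, d, e, f, g}  B2 = {a, c, d, e, g}  B3 = {a, c, d, g, i}  B4 = {a, c, d, g, h}  B5 = {b, c, d, f, g}
Tree: B1–B2, B2–B3, B3–B4, B1–B5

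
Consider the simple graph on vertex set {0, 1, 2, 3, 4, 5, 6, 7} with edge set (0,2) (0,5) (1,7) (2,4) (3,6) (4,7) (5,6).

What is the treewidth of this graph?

1

A width-1 tree decomposition is:
Bags: B1 = {1, 7}  B2 = {4, 7}  B3 = {2, 4}  B4 = {0, 2}  B5 = {0, 5}  B6 = {5, 6}  B7 = {3, 6}
Tree: B1–B2, B2–B3, B3–B4, B4–B5, B5–B6, B6–B7
The largest bag has 2 vertices, giving width 1; this decomposition certifies tw(G) ≤ 1. Since G has at least one edge (e.g. 1–7), it is not an edgeless graph, so tw(G) ≥ 1. Therefore the treewidth is 1.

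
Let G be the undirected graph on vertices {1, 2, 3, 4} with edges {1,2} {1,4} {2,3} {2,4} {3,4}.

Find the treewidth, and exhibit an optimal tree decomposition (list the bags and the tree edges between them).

Each bag holds 3 vertices, so the decomposition has width 2, which upper-bounds the treewidth. Conversely, {1, 2, 4} is a clique of size 3, and the vertices of any clique must share a bag in every tree decomposition; so some bag has ≥ 3 vertices and tw(G) ≥ 2. Hence tw(G) = 2 exactly.

Treewidth 2.
One optimal decomposition is:
Bags: B1 = {1, 2, 4}  B2 = {2, 3, 4}
Tree: B1–B2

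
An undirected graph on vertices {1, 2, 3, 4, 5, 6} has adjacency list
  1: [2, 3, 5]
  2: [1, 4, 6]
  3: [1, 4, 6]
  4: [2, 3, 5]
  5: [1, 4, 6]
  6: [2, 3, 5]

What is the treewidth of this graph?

3

A width-3 tree decomposition is:
Bags: B1 = {2, 3, 5, 6}  B2 = {1, 2, 3, 5}  B3 = {2, 3, 4, 5}
Tree: B1–B2, B2–B3
Every bag has size at most 4, so the width is 4 − 1 = 3 and tw(G) ≤ 3. For the lower bound: the 4 vertex sets {2,6}, {1,3}, {5}, {4} are disjoint, each induces a connected subgraph, and every pair is joined by at least one edge of G. Contracting each set to a single vertex therefore yields K_{4} as a minor, and since treewidth is minor-monotone, tw(G) ≥ tw(K_{4}) = 3. The upper and lower bounds meet at 3, so that is the treewidth.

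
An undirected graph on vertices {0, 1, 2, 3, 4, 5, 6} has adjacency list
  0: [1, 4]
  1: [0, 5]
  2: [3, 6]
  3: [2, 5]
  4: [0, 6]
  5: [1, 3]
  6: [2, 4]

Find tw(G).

A width-2 tree decomposition is:
Bags: B1 = {0, 1, 5}  B2 = {0, 4, 5}  B3 = {4, 5, 6}  B4 = {2, 5, 6}  B5 = {2, 3, 5}
Tree: B1–B2, B2–B3, B3–B4, B4–B5
Each bag holds 3 vertices, so the decomposition has width 2, which upper-bounds the treewidth. Since 5–1–0–4–6–2–3–5 is a cycle in G, G is not acyclic. Forests are exactly the graphs of treewidth ≤ 1, so tw(G) ≥ 2. Hence tw(G) = 2 exactly.

2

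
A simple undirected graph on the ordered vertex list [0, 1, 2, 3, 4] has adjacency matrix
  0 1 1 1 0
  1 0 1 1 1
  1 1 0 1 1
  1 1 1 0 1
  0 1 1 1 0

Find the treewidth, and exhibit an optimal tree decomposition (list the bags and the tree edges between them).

Treewidth 3.
Bags: B1 = {0, 1, 2, 3}  B2 = {1, 2, 3, 4}
Tree: B1–B2

Each bag holds 4 vertices, so the decomposition has width 3, which upper-bounds the treewidth. Conversely, {0, 1, 2, 3} is a clique of size 4, and the vertices of any clique must share a bag in every tree decomposition; so some bag has ≥ 4 vertices and tw(G) ≥ 3. Hence tw(G) = 3 exactly.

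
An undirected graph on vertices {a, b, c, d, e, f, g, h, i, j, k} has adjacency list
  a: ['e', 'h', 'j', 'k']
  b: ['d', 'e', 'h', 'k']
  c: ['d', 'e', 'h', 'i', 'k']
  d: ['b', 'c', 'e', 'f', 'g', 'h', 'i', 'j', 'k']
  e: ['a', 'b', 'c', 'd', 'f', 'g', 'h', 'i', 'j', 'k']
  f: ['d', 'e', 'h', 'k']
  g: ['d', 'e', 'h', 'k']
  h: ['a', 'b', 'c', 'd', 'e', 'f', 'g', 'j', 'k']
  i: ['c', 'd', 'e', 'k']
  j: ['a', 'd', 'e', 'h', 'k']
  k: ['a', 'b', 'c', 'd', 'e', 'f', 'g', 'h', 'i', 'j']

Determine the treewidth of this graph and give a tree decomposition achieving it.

Each bag holds 5 vertices, so the decomposition has width 4, which upper-bounds the treewidth. For the lower bound, the 5 vertices {d, e, f, h, k} are pairwise adjacent, and any tree decomposition puts a clique entirely inside one bag — forcing width ≥ 4. Hence tw(G) = 4 exactly.

Treewidth 4.
One such decomposition:
Bags: B1 = {b, d, e, h, k}  B2 = {d, e, h, j, k}  B3 = {a, e, h, j, k}  B4 = {d, e, g, h, k}  B5 = {c, d, e, h, k}  B6 = {d, e, f, h, k}  B7 = {c, d, e, i, k}
Tree: B1–B2, B2–B3, B1–B4, B2–B5, B1–B6, B5–B7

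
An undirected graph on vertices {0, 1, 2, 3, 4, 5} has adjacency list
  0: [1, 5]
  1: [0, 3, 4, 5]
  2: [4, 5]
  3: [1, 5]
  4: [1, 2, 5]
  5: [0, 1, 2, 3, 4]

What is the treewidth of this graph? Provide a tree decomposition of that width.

Each bag holds 3 vertices, so the decomposition has width 2, which upper-bounds the treewidth. Conversely, {0, 1, 5} is a clique of size 3, and the vertices of any clique must share a bag in every tree decomposition; so some bag has ≥ 3 vertices and tw(G) ≥ 2. Therefore the treewidth is 2.

Treewidth 2.
One such decomposition:
Bags: B1 = {1, 3, 5}  B2 = {1, 4, 5}  B3 = {0, 1, 5}  B4 = {2, 4, 5}
Tree: B1–B2, B1–B3, B2–B4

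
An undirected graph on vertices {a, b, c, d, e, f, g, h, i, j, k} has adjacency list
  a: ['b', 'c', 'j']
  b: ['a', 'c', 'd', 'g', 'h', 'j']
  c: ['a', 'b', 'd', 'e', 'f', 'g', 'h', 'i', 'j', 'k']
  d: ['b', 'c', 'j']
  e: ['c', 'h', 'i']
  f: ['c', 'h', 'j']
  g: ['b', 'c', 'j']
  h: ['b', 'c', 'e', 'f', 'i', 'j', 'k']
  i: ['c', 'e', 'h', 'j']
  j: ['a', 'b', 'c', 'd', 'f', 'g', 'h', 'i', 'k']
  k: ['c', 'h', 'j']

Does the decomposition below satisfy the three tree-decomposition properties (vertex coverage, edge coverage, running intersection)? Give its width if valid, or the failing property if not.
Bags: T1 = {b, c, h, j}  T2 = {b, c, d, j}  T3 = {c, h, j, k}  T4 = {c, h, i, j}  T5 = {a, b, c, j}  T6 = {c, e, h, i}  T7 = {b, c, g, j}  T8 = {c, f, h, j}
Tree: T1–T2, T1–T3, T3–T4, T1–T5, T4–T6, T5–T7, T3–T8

Yes; width 3.

Vertex coverage: the bags together contain {a, b, c, d, e, f, g, h, i, j, k}, the full vertex set. Edge coverage: each edge of G has both endpoints in at least one bag. Running intersection: for every vertex, the bags containing it form a connected subtree. All three properties hold, so this is a valid tree decomposition of width max|bag| − 1 = 3, and hence tw(G) ≤ 3.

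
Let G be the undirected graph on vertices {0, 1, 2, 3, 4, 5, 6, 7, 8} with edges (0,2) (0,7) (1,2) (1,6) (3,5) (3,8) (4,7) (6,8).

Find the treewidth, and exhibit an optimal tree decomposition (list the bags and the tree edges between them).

Every bag has size at most 2, so the width is 2 − 1 = 1 and tw(G) ≤ 1. Since G has at least one edge (e.g. 5–3), it is not an edgeless graph, so tw(G) ≥ 1. Therefore the treewidth is 1.

Treewidth 1.
One such decomposition:
Bags: B1 = {3, 5}  B2 = {3, 8}  B3 = {6, 8}  B4 = {1, 6}  B5 = {1, 2}  B6 = {0, 2}  B7 = {0, 7}  B8 = {4, 7}
Tree: B1–B2, B2–B3, B3–B4, B4–B5, B5–B6, B6–B7, B7–B8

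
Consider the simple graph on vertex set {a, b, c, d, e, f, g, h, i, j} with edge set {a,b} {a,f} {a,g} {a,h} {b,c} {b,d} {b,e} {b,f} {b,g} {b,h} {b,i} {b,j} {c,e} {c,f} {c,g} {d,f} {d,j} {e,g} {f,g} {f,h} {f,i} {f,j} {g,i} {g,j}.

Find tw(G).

3

A width-3 tree decomposition is:
Bags: B1 = {b, f, g, i}  B2 = {b, c, f, g}  B3 = {a, b, f, g}  B4 = {b, c, e, g}  B5 = {b, f, g, j}  B6 = {b, d, f, j}  B7 = {a, b, f, h}
Tree: B1–B2, B1–B3, B2–B4, B3–B5, B5–B6, B3–B7
Every bag has size at most 4, so the width is 4 − 1 = 3 and tw(G) ≤ 3. Conversely, {b, c, e, g} is a clique of size 4, and the vertices of any clique must share a bag in every tree decomposition; so some bag has ≥ 4 vertices and tw(G) ≥ 3. Hence tw(G) = 3 exactly.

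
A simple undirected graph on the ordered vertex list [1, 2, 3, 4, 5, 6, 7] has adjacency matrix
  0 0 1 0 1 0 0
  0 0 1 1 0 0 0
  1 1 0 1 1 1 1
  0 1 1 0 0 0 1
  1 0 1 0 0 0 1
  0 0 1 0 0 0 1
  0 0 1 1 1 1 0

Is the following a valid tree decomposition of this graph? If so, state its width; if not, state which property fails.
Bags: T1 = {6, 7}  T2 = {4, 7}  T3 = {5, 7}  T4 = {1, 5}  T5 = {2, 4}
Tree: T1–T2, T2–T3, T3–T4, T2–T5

No — vertex 3 appears in no bag.

A tree decomposition must satisfy three properties: every vertex lies in some bag; for every edge, both endpoints lie together in some bag; and for every vertex, the bags containing it form a connected subtree. Here vertex 3 appears in no bag, so the decomposition is invalid.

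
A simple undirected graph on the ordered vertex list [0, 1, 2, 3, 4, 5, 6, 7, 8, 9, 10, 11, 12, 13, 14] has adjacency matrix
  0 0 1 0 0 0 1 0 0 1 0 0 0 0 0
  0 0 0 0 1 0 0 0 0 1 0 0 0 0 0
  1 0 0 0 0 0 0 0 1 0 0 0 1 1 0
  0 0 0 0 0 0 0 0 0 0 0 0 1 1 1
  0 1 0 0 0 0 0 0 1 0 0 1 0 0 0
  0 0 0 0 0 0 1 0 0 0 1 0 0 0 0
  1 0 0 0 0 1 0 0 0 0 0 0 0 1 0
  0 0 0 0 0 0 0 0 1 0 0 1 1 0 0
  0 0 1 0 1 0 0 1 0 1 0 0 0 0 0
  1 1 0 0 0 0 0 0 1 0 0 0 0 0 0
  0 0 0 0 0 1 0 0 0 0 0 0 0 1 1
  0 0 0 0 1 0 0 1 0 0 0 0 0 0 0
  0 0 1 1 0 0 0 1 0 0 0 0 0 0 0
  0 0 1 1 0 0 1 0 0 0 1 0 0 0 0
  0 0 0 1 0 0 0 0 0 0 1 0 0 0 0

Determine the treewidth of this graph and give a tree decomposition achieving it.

Treewidth 3.
One such decomposition:
Bags: B1 = {1, 4, 7, 11}  B2 = {1, 4, 7, 8}  B3 = {1, 7, 8, 9}  B4 = {7, 8, 9, 12}  B5 = {2, 8, 9, 12}  B6 = {0, 2, 9, 12}  B7 = {0, 2, 3, 12}  B8 = {0, 2, 3, 13}  B9 = {0, 3, 6, 13}  B10 = {3, 6, 13, 14}  B11 = {6, 10, 13, 14}  B12 = {5, 6, 10, 14}
Tree: B1–B2, B2–B3, B3–B4, B4–B5, B5–B6, B6–B7, B7–B8, B8–B9, B9–B10, B10–B11, B11–B12

Each bag holds 4 vertices, so the decomposition has width 3, which upper-bounds the treewidth. For the lower bound: the 4 vertex sets {1,4,11}, {7}, {8}, {0,2,9,12} are disjoint, each induces a connected subgraph, and every pair is joined by at least one edge of G. Contracting each set to a single vertex therefore yields K_{4} as a minor, and since treewidth is minor-monotone, tw(G) ≥ tw(K_{4}) = 3. Therefore the treewidth is 3.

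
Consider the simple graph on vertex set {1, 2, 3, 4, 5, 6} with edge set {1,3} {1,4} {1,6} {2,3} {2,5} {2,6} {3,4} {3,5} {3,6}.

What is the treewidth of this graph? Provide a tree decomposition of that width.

Treewidth 2.
Bags: B1 = {2, 3, 6}  B2 = {1, 3, 6}  B3 = {1, 3, 4}  B4 = {2, 3, 5}
Tree: B1–B2, B2–B3, B1–B4

Each bag holds 3 vertices, so the decomposition has width 2, which upper-bounds the treewidth. On the other hand G contains the 3-clique {1, 3, 4}. A clique must lie in a single bag of any decomposition, so no decomposition can have width below 2. Combining the bounds, tw(G) = 2.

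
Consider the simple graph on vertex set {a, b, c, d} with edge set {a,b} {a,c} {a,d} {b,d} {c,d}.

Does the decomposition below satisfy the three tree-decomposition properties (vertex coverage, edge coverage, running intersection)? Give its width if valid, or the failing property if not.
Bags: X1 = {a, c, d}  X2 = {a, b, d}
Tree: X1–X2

Every vertex of G appears in some bag (union = {a, b, c, d}); every edge is covered by a bag; and for each vertex v the set of bags containing v is connected in the bag tree. The decomposition is therefore valid. The largest bag has 3 vertices, so the width is 2.

Yes; width 2.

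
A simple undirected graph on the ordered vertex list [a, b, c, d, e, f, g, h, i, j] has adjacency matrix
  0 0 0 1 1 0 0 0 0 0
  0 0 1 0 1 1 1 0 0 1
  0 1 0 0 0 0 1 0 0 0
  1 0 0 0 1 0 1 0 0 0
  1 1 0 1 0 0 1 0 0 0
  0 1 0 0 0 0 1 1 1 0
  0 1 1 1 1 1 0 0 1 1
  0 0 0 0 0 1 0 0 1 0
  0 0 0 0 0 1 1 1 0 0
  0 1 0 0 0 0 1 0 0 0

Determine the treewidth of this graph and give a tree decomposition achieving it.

Treewidth 2.
One optimal decomposition is:
Bags: B1 = {b, c, g}  B2 = {b, e, g}  B3 = {b, f, g}  B4 = {d, e, g}  B5 = {f, g, i}  B6 = {a, d, e}  B7 = {b, g, j}  B8 = {f, h, i}
Tree: B1–B2, B2–B3, B2–B4, B3–B5, B4–B6, B3–B7, B5–B8

Every bag has size at most 3, so the width is 3 − 1 = 2 and tw(G) ≤ 2. Conversely, {d, e, g} is a clique of size 3, and the vertices of any clique must share a bag in every tree decomposition; so some bag has ≥ 3 vertices and tw(G) ≥ 2. The upper and lower bounds meet at 2, so that is the treewidth.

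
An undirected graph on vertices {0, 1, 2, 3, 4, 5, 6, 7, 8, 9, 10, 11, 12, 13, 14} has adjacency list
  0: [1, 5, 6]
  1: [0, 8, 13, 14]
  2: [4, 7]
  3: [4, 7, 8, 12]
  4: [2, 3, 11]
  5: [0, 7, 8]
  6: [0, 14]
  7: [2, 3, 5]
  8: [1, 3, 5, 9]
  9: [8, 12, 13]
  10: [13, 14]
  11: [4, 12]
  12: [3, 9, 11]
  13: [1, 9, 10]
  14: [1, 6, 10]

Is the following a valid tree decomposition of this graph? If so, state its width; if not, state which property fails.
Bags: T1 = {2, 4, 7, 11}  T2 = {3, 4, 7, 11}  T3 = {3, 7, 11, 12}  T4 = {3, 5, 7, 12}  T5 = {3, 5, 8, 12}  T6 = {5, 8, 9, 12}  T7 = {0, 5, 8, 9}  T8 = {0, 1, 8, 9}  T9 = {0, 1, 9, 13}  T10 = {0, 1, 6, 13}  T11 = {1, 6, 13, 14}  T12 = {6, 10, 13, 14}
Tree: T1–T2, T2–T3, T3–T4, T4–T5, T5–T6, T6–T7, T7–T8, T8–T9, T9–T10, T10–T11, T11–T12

Vertex coverage: the bags together contain {0, 1, 2, 3, 4, 5, 6, 7, 8, 9, 10, 11, 12, 13, 14}, the full vertex set. Edge coverage: each edge of G has both endpoints in at least one bag. Running intersection: for every vertex, the bags containing it form a connected subtree. All three properties hold, so this is a valid tree decomposition of width max|bag| − 1 = 3, and hence tw(G) ≤ 3.

Yes; width 3.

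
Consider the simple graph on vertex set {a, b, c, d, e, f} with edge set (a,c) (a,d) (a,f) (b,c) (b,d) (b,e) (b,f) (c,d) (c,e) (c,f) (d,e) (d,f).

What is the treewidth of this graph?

A width-3 tree decomposition is:
Bags: B1 = {b, c, d, f}  B2 = {a, c, d, f}  B3 = {b, c, d, e}
Tree: B1–B2, B1–B3
The largest bag has 4 vertices, giving width 3; this decomposition certifies tw(G) ≤ 3. For the lower bound, the 4 vertices {b, c, d, e} are pairwise adjacent, and any tree decomposition puts a clique entirely inside one bag — forcing width ≥ 3. Combining the bounds, tw(G) = 3.

3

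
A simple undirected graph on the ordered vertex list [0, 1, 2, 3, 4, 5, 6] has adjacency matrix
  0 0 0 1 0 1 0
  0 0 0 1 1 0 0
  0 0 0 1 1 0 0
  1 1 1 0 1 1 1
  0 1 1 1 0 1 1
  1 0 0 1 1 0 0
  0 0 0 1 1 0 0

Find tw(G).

2

A width-2 tree decomposition is:
Bags: B1 = {2, 3, 4}  B2 = {3, 4, 6}  B3 = {3, 4, 5}  B4 = {1, 3, 4}  B5 = {0, 3, 5}
Tree: B1–B2, B1–B3, B3–B4, B3–B5
Each bag holds 3 vertices, so the decomposition has width 2, which upper-bounds the treewidth. On the other hand G contains the 3-clique {0, 3, 5}. A clique must lie in a single bag of any decomposition, so no decomposition can have width below 2. Therefore the treewidth is 2.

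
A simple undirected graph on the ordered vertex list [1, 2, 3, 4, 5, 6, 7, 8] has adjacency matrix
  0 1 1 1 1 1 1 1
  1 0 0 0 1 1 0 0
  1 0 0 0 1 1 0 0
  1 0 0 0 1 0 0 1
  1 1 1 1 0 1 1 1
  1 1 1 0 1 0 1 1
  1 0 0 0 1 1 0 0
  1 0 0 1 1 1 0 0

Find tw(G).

A width-3 tree decomposition is:
Bags: B1 = {1, 5, 6, 8}  B2 = {1, 4, 5, 8}  B3 = {1, 5, 6, 7}  B4 = {1, 3, 5, 6}  B5 = {1, 2, 5, 6}
Tree: B1–B2, B1–B3, B1–B4, B1–B5
The largest bag has 4 vertices, giving width 3; this decomposition certifies tw(G) ≤ 3. On the other hand G contains the 4-clique {1, 4, 5, 8}. A clique must lie in a single bag of any decomposition, so no decomposition can have width below 3. Hence tw(G) = 3 exactly.

3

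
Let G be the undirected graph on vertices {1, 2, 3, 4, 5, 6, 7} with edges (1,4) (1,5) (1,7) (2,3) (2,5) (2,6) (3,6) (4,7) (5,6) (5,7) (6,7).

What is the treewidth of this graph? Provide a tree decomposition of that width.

Each bag holds 3 vertices, so the decomposition has width 2, which upper-bounds the treewidth. On the other hand G contains the 3-clique {2, 3, 6}. A clique must lie in a single bag of any decomposition, so no decomposition can have width below 2. Therefore the treewidth is 2.

Treewidth 2.
One optimal decomposition is:
Bags: B1 = {5, 6, 7}  B2 = {2, 5, 6}  B3 = {1, 5, 7}  B4 = {2, 3, 6}  B5 = {1, 4, 7}
Tree: B1–B2, B1–B3, B2–B4, B3–B5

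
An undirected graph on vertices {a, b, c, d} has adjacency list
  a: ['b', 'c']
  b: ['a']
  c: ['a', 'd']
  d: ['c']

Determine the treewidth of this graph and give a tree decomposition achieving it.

Treewidth 1.
Bags: B1 = {c, d}  B2 = {a, c}  B3 = {a, b}
Tree: B1–B2, B2–B3

Each bag holds 2 vertices, so the decomposition has width 1, which upper-bounds the treewidth. Since G has at least one edge (e.g. d–c), it is not an edgeless graph, so tw(G) ≥ 1. Hence tw(G) = 1 exactly.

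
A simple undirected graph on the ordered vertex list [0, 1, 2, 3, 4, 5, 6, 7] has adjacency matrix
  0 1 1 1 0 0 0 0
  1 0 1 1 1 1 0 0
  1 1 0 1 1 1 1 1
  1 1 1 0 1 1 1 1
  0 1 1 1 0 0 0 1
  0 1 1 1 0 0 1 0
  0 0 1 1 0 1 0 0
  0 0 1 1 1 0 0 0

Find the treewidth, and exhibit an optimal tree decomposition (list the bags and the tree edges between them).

Treewidth 3.
One optimal decomposition is:
Bags: B1 = {2, 3, 4, 7}  B2 = {1, 2, 3, 4}  B3 = {1, 2, 3, 5}  B4 = {2, 3, 5, 6}  B5 = {0, 1, 2, 3}
Tree: B1–B2, B2–B3, B3–B4, B3–B5

The largest bag has 4 vertices, giving width 3; this decomposition certifies tw(G) ≤ 3. For the lower bound, the 4 vertices {0, 1, 2, 3} are pairwise adjacent, and any tree decomposition puts a clique entirely inside one bag — forcing width ≥ 3. Therefore the treewidth is 3.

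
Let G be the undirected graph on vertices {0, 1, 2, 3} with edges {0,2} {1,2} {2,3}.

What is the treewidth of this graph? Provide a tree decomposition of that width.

Each bag holds 2 vertices, so the decomposition has width 1, which upper-bounds the treewidth. G has an edge, so its treewidth is at least 1. Therefore the treewidth is 1.

Treewidth 1.
One such decomposition:
Bags: B1 = {0, 2}  B2 = {1, 2}  B3 = {2, 3}
Tree: B1–B2, B2–B3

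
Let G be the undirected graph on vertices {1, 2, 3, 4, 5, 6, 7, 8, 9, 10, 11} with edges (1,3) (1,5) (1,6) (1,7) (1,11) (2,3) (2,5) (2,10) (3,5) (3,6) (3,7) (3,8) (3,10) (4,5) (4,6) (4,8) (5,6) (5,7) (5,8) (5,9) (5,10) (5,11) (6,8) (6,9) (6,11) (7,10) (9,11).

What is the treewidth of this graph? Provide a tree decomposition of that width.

Treewidth 3.
One such decomposition:
Bags: B1 = {1, 5, 6, 11}  B2 = {1, 3, 5, 6}  B3 = {1, 3, 5, 7}  B4 = {5, 6, 9, 11}  B5 = {3, 5, 6, 8}  B6 = {3, 5, 7, 10}  B7 = {4, 5, 6, 8}  B8 = {2, 3, 5, 10}
Tree: B1–B2, B2–B3, B1–B4, B2–B5, B3–B6, B5–B7, B6–B8

The largest bag has 4 vertices, giving width 3; this decomposition certifies tw(G) ≤ 3. Conversely, {1, 5, 6, 11} is a clique of size 4, and the vertices of any clique must share a bag in every tree decomposition; so some bag has ≥ 4 vertices and tw(G) ≥ 3. The upper and lower bounds meet at 3, so that is the treewidth.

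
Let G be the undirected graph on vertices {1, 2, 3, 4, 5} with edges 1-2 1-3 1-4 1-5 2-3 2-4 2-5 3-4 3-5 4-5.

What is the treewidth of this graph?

A width-4 tree decomposition is:
Bags: B1 = {1, 2, 3, 4, 5}
Tree: (single bag)
With just one bag of size 5, the width is 5 − 1 = 4, so tw(G) ≤ 4. For the lower bound, the 5 vertices {1, 2, 3, 4, 5} are pairwise adjacent, and any tree decomposition puts a clique entirely inside one bag — forcing width ≥ 4. The upper and lower bounds meet at 4, so that is the treewidth.

4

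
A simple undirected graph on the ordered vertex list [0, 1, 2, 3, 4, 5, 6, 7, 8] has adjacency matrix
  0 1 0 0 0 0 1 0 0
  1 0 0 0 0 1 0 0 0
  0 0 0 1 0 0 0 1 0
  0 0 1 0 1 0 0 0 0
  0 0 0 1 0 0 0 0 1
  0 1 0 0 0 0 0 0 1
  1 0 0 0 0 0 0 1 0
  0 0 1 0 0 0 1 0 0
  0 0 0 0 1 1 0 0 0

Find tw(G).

A width-2 tree decomposition is:
Bags: B1 = {0, 1, 6}  B2 = {1, 5, 6}  B3 = {5, 6, 8}  B4 = {4, 6, 8}  B5 = {3, 4, 6}  B6 = {2, 3, 6}  B7 = {2, 6, 7}
Tree: B1–B2, B2–B3, B3–B4, B4–B5, B5–B6, B6–B7
Every bag has size at most 3, so the width is 3 − 1 = 2 and tw(G) ≤ 2. Since 6–0–1–5–8–4–3–2–7–6 is a cycle in G, G is not acyclic. Forests are exactly the graphs of treewidth ≤ 1, so tw(G) ≥ 2. Combining the bounds, tw(G) = 2.

2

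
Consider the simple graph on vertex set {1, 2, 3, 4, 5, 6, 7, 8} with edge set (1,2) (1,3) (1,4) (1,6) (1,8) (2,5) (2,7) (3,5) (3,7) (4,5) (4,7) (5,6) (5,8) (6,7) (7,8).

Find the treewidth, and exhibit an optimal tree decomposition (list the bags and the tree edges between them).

Every bag has size at most 4, so the width is 4 − 1 = 3 and tw(G) ≤ 3. For the lower bound: the 4 vertex sets {1,2}, {5,6}, {7}, {8} are disjoint, each induces a connected subgraph, and every pair is joined by at least one edge of G. Contracting each set to a single vertex therefore yields K_{4} as a minor, and since treewidth is minor-monotone, tw(G) ≥ tw(K_{4}) = 3. Therefore the treewidth is 3.

Treewidth 3.
One such decomposition:
Bags: B1 = {1, 2, 5, 7}  B2 = {1, 5, 6, 7}  B3 = {1, 5, 7, 8}  B4 = {1, 3, 5, 7}  B5 = {1, 4, 5, 7}
Tree: B1–B2, B2–B3, B3–B4, B4–B5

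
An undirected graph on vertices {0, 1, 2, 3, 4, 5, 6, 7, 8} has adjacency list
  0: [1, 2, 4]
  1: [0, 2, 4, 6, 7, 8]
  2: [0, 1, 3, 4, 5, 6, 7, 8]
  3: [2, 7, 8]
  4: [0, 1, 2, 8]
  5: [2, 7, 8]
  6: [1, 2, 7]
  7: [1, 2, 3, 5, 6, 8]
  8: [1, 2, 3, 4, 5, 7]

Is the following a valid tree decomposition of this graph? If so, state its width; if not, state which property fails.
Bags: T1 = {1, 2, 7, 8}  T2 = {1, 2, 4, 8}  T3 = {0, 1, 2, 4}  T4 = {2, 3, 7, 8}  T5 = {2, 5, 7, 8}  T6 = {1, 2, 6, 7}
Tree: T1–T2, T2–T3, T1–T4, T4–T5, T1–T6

Yes; width 3.

Checking the three conditions: (i) the bags cover all of {0, 1, 2, 3, 4, 5, 6, 7, 8}; (ii) for each edge, some bag contains both endpoints; (iii) the bags containing any fixed vertex form a subtree. All hold, so the decomposition is valid with width 4 − 1 = 3.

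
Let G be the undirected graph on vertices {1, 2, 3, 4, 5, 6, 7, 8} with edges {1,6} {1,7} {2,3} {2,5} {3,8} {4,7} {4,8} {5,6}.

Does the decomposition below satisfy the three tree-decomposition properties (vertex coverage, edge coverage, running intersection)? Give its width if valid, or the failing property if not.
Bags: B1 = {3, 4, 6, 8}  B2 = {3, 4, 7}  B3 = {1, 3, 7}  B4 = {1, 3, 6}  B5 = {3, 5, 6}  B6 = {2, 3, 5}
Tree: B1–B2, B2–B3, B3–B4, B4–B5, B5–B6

No — bags containing vertex 6 are not connected in the tree.

A tree decomposition must satisfy three properties: every vertex lies in some bag; for every edge, both endpoints lie together in some bag; and for every vertex, the bags containing it form a connected subtree. Here bags containing vertex 6 are not connected in the tree, so the decomposition is invalid.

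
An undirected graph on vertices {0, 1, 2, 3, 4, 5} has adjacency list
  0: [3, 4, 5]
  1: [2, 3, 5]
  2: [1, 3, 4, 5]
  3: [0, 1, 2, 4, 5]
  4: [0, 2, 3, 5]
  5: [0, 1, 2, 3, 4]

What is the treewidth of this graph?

3

A width-3 tree decomposition is:
Bags: B1 = {2, 3, 4, 5}  B2 = {1, 2, 3, 5}  B3 = {0, 3, 4, 5}
Tree: B1–B2, B1–B3
Every bag has size at most 4, so the width is 4 − 1 = 3 and tw(G) ≤ 3. On the other hand G contains the 4-clique {0, 3, 4, 5}. A clique must lie in a single bag of any decomposition, so no decomposition can have width below 3. Therefore the treewidth is 3.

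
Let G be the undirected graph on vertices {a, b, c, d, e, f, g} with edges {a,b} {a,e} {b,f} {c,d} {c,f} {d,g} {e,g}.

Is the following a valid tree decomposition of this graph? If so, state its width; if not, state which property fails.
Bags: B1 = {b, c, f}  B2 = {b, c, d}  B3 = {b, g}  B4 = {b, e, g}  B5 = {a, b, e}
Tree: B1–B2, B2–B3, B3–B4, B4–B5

No — edge (d,g) lies in no bag.

A tree decomposition must satisfy three properties: every vertex lies in some bag; for every edge, both endpoints lie together in some bag; and for every vertex, the bags containing it form a connected subtree. Here edge (d,g) lies in no bag, so the decomposition is invalid.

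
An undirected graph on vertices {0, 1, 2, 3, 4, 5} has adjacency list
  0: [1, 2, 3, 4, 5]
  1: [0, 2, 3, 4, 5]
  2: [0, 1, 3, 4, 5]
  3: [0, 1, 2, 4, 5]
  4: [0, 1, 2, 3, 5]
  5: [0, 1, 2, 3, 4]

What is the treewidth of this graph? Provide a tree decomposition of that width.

Treewidth 5.
Bags: B1 = {0, 1, 2, 3, 4, 5}
Tree: (single bag)

A single bag containing all 6 vertices is trivially a valid decomposition of width 5. For the lower bound, the 6 vertices {0, 1, 2, 3, 4, 5} are pairwise adjacent, and any tree decomposition puts a clique entirely inside one bag — forcing width ≥ 5. Hence tw(G) = 5 exactly.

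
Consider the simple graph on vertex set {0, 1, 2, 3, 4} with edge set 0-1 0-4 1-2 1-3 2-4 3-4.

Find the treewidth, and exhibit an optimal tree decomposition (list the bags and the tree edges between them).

Treewidth 2.
One optimal decomposition is:
Bags: B1 = {0, 1, 4}  B2 = {1, 3, 4}  B3 = {1, 2, 4}
Tree: B1–B2, B2–B3

Each bag holds 3 vertices, so the decomposition has width 2, which upper-bounds the treewidth. For the lower bound, G contains the cycle 4–0–1–3–4, so G is not a forest; only forests have treewidth ≤ 1, hence tw(G) ≥ 2. Combining the bounds, tw(G) = 2.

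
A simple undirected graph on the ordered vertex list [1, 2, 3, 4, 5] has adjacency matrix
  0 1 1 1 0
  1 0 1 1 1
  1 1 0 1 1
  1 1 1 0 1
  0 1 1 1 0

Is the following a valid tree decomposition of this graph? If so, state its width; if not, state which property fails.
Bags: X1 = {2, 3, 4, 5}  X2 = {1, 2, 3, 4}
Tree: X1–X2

Yes; width 3.

Vertex coverage: the bags together contain {1, 2, 3, 4, 5}, the full vertex set. Edge coverage: each edge of G has both endpoints in at least one bag. Running intersection: for every vertex, the bags containing it form a connected subtree. All three properties hold, so this is a valid tree decomposition of width max|bag| − 1 = 3, and hence tw(G) ≤ 3.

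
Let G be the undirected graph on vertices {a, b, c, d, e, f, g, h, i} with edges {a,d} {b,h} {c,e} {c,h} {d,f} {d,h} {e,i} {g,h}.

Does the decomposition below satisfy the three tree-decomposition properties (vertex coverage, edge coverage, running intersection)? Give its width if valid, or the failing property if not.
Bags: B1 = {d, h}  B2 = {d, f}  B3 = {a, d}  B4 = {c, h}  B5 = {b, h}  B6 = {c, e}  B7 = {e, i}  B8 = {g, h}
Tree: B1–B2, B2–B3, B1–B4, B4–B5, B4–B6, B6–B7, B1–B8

Vertex coverage: the bags together contain {a, b, c, d, e, f, g, h, i}, the full vertex set. Edge coverage: each edge of G has both endpoints in at least one bag. Running intersection: for every vertex, the bags containing it form a connected subtree. All three properties hold, so this is a valid tree decomposition of width max|bag| − 1 = 1, and hence tw(G) ≤ 1.

Yes; width 1.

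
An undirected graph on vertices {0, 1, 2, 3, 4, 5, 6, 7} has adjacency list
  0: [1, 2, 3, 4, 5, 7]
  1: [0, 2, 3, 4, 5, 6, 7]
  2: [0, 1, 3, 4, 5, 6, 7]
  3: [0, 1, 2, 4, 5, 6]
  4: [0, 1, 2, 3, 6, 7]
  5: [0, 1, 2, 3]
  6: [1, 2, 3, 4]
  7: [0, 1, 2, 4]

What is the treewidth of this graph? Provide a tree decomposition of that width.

Treewidth 4.
Bags: B1 = {0, 1, 2, 3, 5}  B2 = {0, 1, 2, 3, 4}  B3 = {1, 2, 3, 4, 6}  B4 = {0, 1, 2, 4, 7}
Tree: B1–B2, B2–B3, B2–B4

Each bag holds 5 vertices, so the decomposition has width 4, which upper-bounds the treewidth. Conversely, {0, 1, 2, 3, 4} is a clique of size 5, and the vertices of any clique must share a bag in every tree decomposition; so some bag has ≥ 5 vertices and tw(G) ≥ 4. The upper and lower bounds meet at 4, so that is the treewidth.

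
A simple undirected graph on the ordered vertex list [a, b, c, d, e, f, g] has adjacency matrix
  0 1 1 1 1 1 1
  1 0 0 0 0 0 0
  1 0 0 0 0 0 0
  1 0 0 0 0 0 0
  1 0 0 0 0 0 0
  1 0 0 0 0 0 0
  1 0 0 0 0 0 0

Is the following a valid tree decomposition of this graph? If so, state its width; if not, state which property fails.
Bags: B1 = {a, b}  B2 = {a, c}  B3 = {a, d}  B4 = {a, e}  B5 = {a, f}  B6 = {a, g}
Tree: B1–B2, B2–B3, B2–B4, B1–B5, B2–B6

Yes; width 1.

Checking the three conditions: (i) the bags cover all of {a, b, c, d, e, f, g}; (ii) for each edge, some bag contains both endpoints; (iii) the bags containing any fixed vertex form a subtree. All hold, so the decomposition is valid with width 2 − 1 = 1.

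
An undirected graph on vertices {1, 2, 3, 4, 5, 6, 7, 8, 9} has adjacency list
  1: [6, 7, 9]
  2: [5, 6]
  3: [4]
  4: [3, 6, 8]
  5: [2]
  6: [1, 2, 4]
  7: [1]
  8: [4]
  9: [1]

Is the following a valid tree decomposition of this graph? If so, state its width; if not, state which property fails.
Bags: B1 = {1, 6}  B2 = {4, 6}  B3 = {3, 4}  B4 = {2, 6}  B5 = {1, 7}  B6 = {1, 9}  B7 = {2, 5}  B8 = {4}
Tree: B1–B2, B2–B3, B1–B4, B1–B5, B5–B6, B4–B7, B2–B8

No — vertex 8 appears in no bag.

A tree decomposition must satisfy three properties: every vertex lies in some bag; for every edge, both endpoints lie together in some bag; and for every vertex, the bags containing it form a connected subtree. Here vertex 8 appears in no bag, so the decomposition is invalid.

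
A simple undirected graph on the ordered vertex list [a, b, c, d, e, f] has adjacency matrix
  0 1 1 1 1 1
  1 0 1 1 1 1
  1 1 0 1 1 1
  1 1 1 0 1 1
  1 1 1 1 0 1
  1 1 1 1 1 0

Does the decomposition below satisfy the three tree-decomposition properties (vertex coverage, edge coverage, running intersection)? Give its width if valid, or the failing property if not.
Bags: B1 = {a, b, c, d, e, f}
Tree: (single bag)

Vertex coverage: the bags together contain {a, b, c, d, e, f}, the full vertex set. Edge coverage: each edge of G has both endpoints in at least one bag. Running intersection: for every vertex, the bags containing it form a connected subtree. All three properties hold, so this is a valid tree decomposition of width max|bag| − 1 = 5, and hence tw(G) ≤ 5.

Yes; width 5.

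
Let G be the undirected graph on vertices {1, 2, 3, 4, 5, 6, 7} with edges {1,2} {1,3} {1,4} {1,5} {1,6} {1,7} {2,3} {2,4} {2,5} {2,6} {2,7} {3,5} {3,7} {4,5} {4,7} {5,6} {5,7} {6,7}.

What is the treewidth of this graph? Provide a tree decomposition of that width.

Each bag holds 5 vertices, so the decomposition has width 4, which upper-bounds the treewidth. For the lower bound, the 5 vertices {1, 2, 3, 5, 7} are pairwise adjacent, and any tree decomposition puts a clique entirely inside one bag — forcing width ≥ 4. Combining the bounds, tw(G) = 4.

Treewidth 4.
Bags: B1 = {1, 2, 5, 6, 7}  B2 = {1, 2, 3, 5, 7}  B3 = {1, 2, 4, 5, 7}
Tree: B1–B2, B2–B3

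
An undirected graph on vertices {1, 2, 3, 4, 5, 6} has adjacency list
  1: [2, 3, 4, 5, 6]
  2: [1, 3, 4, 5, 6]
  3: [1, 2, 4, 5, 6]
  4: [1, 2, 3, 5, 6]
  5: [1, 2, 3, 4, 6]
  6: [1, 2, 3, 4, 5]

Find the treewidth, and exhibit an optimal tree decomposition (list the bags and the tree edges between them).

Treewidth 5.
One optimal decomposition is:
Bags: B1 = {1, 2, 3, 4, 5, 6}
Tree: (single bag)

With just one bag of size 6, the width is 6 − 1 = 5, so tw(G) ≤ 5. For the lower bound, the 6 vertices {1, 2, 3, 4, 5, 6} are pairwise adjacent, and any tree decomposition puts a clique entirely inside one bag — forcing width ≥ 5. Combining the bounds, tw(G) = 5.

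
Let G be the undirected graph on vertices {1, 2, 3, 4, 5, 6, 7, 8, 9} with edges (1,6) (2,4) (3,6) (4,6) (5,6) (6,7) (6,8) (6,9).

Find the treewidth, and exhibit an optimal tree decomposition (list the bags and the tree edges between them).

Treewidth 1.
One optimal decomposition is:
Bags: B1 = {4, 6}  B2 = {6, 7}  B3 = {6, 8}  B4 = {5, 6}  B5 = {6, 9}  B6 = {2, 4}  B7 = {1, 6}  B8 = {3, 6}
Tree: B1–B2, B2–B3, B1–B4, B4–B5, B1–B6, B5–B7, B7–B8

The largest bag has 2 vertices, giving width 1; this decomposition certifies tw(G) ≤ 1. Any graph with an edge has treewidth ≥ 1, and G has the edge 6–4. Hence tw(G) = 1 exactly.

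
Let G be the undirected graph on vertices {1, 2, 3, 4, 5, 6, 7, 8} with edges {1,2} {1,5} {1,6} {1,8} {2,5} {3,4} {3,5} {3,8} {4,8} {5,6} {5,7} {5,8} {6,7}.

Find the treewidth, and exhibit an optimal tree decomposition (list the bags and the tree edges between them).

Treewidth 2.
One such decomposition:
Bags: B1 = {1, 2, 5}  B2 = {1, 5, 8}  B3 = {3, 5, 8}  B4 = {1, 5, 6}  B5 = {5, 6, 7}  B6 = {3, 4, 8}
Tree: B1–B2, B2–B3, B1–B4, B4–B5, B3–B6

Every bag has size at most 3, so the width is 3 − 1 = 2 and tw(G) ≤ 2. On the other hand G contains the 3-clique {3, 4, 8}. A clique must lie in a single bag of any decomposition, so no decomposition can have width below 2. Hence tw(G) = 2 exactly.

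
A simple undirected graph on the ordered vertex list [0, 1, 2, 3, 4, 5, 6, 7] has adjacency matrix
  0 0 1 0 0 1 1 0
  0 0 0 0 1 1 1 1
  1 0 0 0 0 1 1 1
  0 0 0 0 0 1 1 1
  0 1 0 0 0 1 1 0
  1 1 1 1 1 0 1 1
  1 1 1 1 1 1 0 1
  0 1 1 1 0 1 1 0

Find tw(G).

3

A width-3 tree decomposition is:
Bags: B1 = {3, 5, 6, 7}  B2 = {1, 5, 6, 7}  B3 = {2, 5, 6, 7}  B4 = {0, 2, 5, 6}  B5 = {1, 4, 5, 6}
Tree: B1–B2, B1–B3, B3–B4, B2–B5
Every bag has size at most 4, so the width is 4 − 1 = 3 and tw(G) ≤ 3. For the lower bound, the 4 vertices {0, 2, 5, 6} are pairwise adjacent, and any tree decomposition puts a clique entirely inside one bag — forcing width ≥ 3. Therefore the treewidth is 3.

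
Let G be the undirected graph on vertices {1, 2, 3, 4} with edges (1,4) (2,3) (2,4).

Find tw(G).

1

A width-1 tree decomposition is:
Bags: B1 = {2, 3}  B2 = {2, 4}  B3 = {1, 4}
Tree: B1–B2, B2–B3
Each bag holds 2 vertices, so the decomposition has width 1, which upper-bounds the treewidth. Since G has at least one edge (e.g. 3–2), it is not an edgeless graph, so tw(G) ≥ 1. Hence tw(G) = 1 exactly.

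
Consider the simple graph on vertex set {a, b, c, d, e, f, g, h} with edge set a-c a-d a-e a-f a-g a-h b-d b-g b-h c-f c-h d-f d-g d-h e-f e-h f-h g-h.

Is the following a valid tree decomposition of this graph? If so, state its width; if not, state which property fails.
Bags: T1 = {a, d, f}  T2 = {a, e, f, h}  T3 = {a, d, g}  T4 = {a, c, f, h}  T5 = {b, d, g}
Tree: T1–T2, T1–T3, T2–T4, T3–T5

A tree decomposition must satisfy three properties: every vertex lies in some bag; for every edge, both endpoints lie together in some bag; and for every vertex, the bags containing it form a connected subtree. Here edge (h,d) lies in no bag, so the decomposition is invalid.

No — edge (h,d) lies in no bag.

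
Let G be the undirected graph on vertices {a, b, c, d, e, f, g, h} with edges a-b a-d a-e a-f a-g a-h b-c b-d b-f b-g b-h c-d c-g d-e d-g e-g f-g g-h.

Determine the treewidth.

A width-3 tree decomposition is:
Bags: B1 = {a, b, f, g}  B2 = {a, b, g, h}  B3 = {a, b, d, g}  B4 = {b, c, d, g}  B5 = {a, d, e, g}
Tree: B1–B2, B2–B3, B3–B4, B3–B5
Every bag has size at most 4, so the width is 4 − 1 = 3 and tw(G) ≤ 3. On the other hand G contains the 4-clique {a, d, e, g}. A clique must lie in a single bag of any decomposition, so no decomposition can have width below 3. Therefore the treewidth is 3.

3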